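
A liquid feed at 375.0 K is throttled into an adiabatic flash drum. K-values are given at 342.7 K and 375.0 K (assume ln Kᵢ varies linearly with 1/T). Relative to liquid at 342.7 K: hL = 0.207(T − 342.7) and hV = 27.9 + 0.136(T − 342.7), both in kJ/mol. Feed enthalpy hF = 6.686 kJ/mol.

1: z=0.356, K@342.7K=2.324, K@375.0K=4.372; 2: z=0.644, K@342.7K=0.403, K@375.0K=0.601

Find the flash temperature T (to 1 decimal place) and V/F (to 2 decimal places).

Adiabatic flash: solve Rachford–Rice at each trial T, then check hF = ψ·hV(T) + (1−ψ)·hL(T).
  T = 342.7 K: K = (2.324, 0.403), RR gives ψ = 0.110, H_out = 3.066 kJ/mol
  T = 375.0 K: K = (4.372, 0.601), RR gives ψ = 0.701, H_out = 24.643 kJ/mol
  T = 358.9 K: K = (3.236, 0.497), RR gives ψ = 0.420, H_out = 14.579 kJ/mol
  T = 350.8 K: K = (2.753, 0.449), RR gives ψ = 0.278, H_out = 9.279 kJ/mol
  T = 346.8 K: K = (2.535, 0.426), RR gives ψ = 0.200, H_out = 6.377 kJ/mol
  T = 348.8 K: K = (2.642, 0.437), RR gives ψ = 0.240, H_out = 7.861 kJ/mol
Linear interpolation between T = 346.8 (H_out = 6.377) and T = 348.8 (H_out = 7.861) on hF = 6.686 gives T ≈ 347.2 K, at which ψ = 0.21.

T = 347.2 K, V/F = 0.21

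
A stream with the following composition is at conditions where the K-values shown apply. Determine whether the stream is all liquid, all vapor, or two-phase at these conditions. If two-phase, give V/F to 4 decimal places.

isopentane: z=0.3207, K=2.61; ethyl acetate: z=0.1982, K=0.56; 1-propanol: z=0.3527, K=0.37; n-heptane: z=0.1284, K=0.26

two-phase, V/F = 0.1155

ΣzᵢKᵢ = 1.1119; Σzᵢ/Kᵢ = 1.9239.
Both exceed 1, so a two-phase solution exists.
Material balance + equilibrium reduce to Σ zᵢ(Kᵢ−1)/(1+ψ(Kᵢ−1)) = 0.
Newton–Raphson from ψ = 0.5:
  ψ = 0.5000: g = -0.30095, g' = -0.7937 → ψ = 0.1208
  ψ = 0.1208: g = -0.00472, g' = -0.8742 → ψ = 0.1154
  ψ = 0.1154: g = 0.00002, g' = -0.8806 → ψ = 0.1155
Converged at ψ = 0.1155.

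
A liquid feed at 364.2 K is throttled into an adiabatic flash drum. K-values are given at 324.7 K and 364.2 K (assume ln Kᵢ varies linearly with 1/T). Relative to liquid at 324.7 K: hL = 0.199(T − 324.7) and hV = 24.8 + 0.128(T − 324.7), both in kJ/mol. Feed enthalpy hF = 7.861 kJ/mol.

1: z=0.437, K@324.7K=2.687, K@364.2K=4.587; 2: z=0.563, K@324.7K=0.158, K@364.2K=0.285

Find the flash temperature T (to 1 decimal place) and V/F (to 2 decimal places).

T = 332.9 K, V/F = 0.26

Adiabatic flash: solve Rachford–Rice at each trial T, then check hF = ψ·hV(T) + (1−ψ)·hL(T).
  T = 324.7 K: K = (2.687, 0.158), RR gives ψ = 0.185, H_out = 4.595 kJ/mol
  T = 364.2 K: K = (4.587, 0.285), RR gives ψ = 0.454, H_out = 17.852 kJ/mol
  T = 344.4 K: K = (3.563, 0.216), RR gives ψ = 0.337, H_out = 11.817 kJ/mol
  T = 334.5 K: K = (3.105, 0.185), RR gives ψ = 0.269, H_out = 8.431 kJ/mol
  T = 329.6 K: K = (2.891, 0.171), RR gives ψ = 0.230, H_out = 6.591 kJ/mol
  T = 332.1 K: K = (2.999, 0.178), RR gives ψ = 0.250, H_out = 7.547 kJ/mol
  T = 333.3 K: K = (3.052, 0.182), RR gives ψ = 0.260, H_out = 7.993 kJ/mol
Linear interpolation between T = 332.1 (H_out = 7.547) and T = 333.3 (H_out = 7.993) on hF = 7.861 gives T ≈ 332.9 K, at which ψ = 0.26.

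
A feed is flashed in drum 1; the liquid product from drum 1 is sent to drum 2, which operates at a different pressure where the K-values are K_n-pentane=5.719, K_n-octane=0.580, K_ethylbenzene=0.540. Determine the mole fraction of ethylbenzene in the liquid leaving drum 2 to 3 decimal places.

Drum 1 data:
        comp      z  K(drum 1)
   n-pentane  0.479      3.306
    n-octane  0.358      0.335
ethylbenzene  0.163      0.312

Drum 1:
Let ψ₁ = V/F and solve Σ zᵢ(Kᵢ−1)/(1+ψ₁(Kᵢ−1)) = 0.
Check two-phase: ΣzᵢKᵢ = 1.754 > 1 and Σzᵢ/Kᵢ = 1.736 > 1, so g(0) = 0.754 > 0 and g(1) = -0.736 < 0.
Newton–Raphson from ψ₁ = 0.45:
  ψ₁ = 0.450: g = 0.0399, g' = -1.098 → ψ₁ = 0.486
  ψ₁ = 0.486: g = 0.0002, g' = -1.086 → ψ₁ = 0.487
Converged at ψ₁ = 0.487.
Drum-1 compositions:
  n-pentane: x = 0.226, y = 0.746
  n-octane: x = 0.529, y = 0.177
  ethylbenzene: x = 0.245, y = 0.076
Drum-2 feed = drum-1 liquid: z₂ = (0.2257, 0.5292, 0.2450).
Drum 2:
Let ψ₂ = V/F and solve Σ zᵢ(Kᵢ−1)/(1+ψ₂(Kᵢ−1)) = 0.
Check two-phase: ΣzᵢKᵢ = 1.730 > 1 and Σzᵢ/Kᵢ = 1.406 > 1, so g(0) = 0.730 > 0 and g(1) = -0.406 < 0.
Newton–Raphson from ψ₂ = 0.5:
  ψ₂ = 0.500: g = -0.1107, g' = -0.682 → ψ₂ = 0.338
  ψ₂ = 0.338: g = 0.0181, g' = -0.946 → ψ₂ = 0.357
Converged at ψ₂ = 0.357.
  n-pentane: x = 0.084, y = 0.480
  n-octane: x = 0.623, y = 0.361
  ethylbenzene: x = 0.293, y = 0.158

x_ethylbenzene (drum 2) = 0.293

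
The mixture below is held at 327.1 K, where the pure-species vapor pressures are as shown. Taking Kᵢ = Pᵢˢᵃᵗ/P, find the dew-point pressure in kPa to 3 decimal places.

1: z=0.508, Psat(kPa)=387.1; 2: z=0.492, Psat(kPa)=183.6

Pdew = 250.497 kPa

At the dew point ψ → 1, so Σzᵢ/Kᵢ = 1 with Kᵢ = Pᵢˢᵃᵗ/P ⇒ 1/P = Σzᵢ/Pᵢˢᵃᵗ.
1/P = 0.508/387.1 + 0.492/183.6 = 0.003992 ⇒ P = 250.497 kPa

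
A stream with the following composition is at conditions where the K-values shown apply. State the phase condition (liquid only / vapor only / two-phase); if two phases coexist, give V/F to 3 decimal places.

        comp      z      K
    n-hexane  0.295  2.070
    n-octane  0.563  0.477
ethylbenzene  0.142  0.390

liquid only

ΣzᵢKᵢ = 0.935; Σzᵢ/Kᵢ = 1.687.
Since ΣzᵢKᵢ < 1 the mixture is below its bubble point — single liquid phase.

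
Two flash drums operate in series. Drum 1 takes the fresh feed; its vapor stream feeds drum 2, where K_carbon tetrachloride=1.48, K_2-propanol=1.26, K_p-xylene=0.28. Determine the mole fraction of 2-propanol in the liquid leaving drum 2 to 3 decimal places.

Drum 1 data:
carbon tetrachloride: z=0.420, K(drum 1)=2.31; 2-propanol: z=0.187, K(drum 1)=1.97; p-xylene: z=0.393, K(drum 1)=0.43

x_2-propanol (drum 2) = 0.201

Drum 1:
Let ψ₁ = V/F and solve Σ zᵢ(Kᵢ−1)/(1+ψ₁(Kᵢ−1)) = 0.
Check two-phase: ΣzᵢKᵢ = 1.508 > 1 and Σzᵢ/Kᵢ = 1.191 > 1, so g(0) = 0.508 > 0 and g(1) = -0.191 < 0.
Newton iteration, ψ₁⁰ = 0.59:
  ψ₁ = 0.590: g = 0.0882, g' = -0.590 → ψ₁ = 0.739
  ψ₁ = 0.739: g = -0.0021, g' = -0.627 → ψ₁ = 0.736
Converged at ψ₁ = 0.736.
Drum-1 compositions:
  carbon tetrachloride: x = 0.214, y = 0.494
  2-propanol: x = 0.109, y = 0.215
  p-xylene: x = 0.677, y = 0.291
Drum-2 feed = drum-1 vapor: z₂ = (0.4939, 0.2149, 0.2911).
Drum 2:
Newton iteration, ψ₂⁰ = 0.5:
  ψ₂ = 0.500: g = -0.0869, g' = -0.454 → ψ₂ = 0.309
  ψ₂ = 0.309: g = -0.0113, g' = -0.348 → ψ₂ = 0.276
Converged at ψ₂ = 0.276.
  carbon tetrachloride: x = 0.436, y = 0.646
  2-propanol: x = 0.201, y = 0.253
  p-xylene: x = 0.363, y = 0.102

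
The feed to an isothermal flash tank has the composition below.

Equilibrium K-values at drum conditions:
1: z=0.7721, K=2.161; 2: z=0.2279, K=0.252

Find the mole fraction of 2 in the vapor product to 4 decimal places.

y_2 = 0.1533

Rachford–Rice: g(ψ) = Σ zᵢ(Kᵢ−1)/(1+ψ(Kᵢ−1)) = 0.
g(0) = ΣzᵢKᵢ − 1 = 0.7259 and g(1) = 1 − Σzᵢ/Kᵢ = -0.2617, so a root lies in (0, 1).
Newton–Raphson from ψ = 0.68:
  ψ = 0.6800: g = 0.15400, g' = -0.8531 → ψ = 0.8605
  ψ = 0.8605: g = -0.02997, g' = -1.2646 → ψ = 0.8368
  ψ = 0.8368: g = -0.00104, g' = -1.1790 → ψ = 0.8359
Converged at ψ = 0.8359.
Compositions from xᵢ = zᵢ/(1+ψ(Kᵢ−1)), yᵢ = Kᵢxᵢ:
  1: x = 0.3918, y = 0.8467
  2: x = 0.6082, y = 0.1533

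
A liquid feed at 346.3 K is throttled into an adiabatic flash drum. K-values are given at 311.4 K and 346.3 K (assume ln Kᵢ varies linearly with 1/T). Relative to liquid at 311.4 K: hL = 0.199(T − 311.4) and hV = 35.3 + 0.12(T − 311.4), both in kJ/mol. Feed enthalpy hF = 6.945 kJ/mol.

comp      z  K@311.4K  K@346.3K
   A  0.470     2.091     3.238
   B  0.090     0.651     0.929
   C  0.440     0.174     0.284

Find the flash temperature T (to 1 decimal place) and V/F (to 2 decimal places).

T = 314.2 K, V/F = 0.18

Adiabatic flash: solve Rachford–Rice at each trial T, then check hF = ψ·hV(T) + (1−ψ)·hL(T).
  T = 311.4 K: K = (2.091, 0.651, 0.174), RR gives ψ = 0.141, H_out = 4.978 kJ/mol
  T = 346.3 K: K = (3.238, 0.929, 0.284), RR gives ψ = 0.499, H_out = 23.188 kJ/mol
  T = 328.9 K: K = (2.634, 0.785, 0.225), RR gives ψ = 0.350, H_out = 15.356 kJ/mol
  T = 320.1 K: K = (2.353, 0.717, 0.199), RR gives ψ = 0.257, H_out = 10.633 kJ/mol
  T = 315.8 K: K = (2.221, 0.684, 0.186), RR gives ψ = 0.204, H_out = 7.996 kJ/mol
  T = 313.6 K: K = (2.156, 0.667, 0.180), RR gives ψ = 0.174, H_out = 6.534 kJ/mol
Linear interpolation between T = 313.6 (H_out = 6.534) and T = 315.8 (H_out = 7.996) on hF = 6.945 gives T ≈ 314.2 K, at which ψ = 0.18.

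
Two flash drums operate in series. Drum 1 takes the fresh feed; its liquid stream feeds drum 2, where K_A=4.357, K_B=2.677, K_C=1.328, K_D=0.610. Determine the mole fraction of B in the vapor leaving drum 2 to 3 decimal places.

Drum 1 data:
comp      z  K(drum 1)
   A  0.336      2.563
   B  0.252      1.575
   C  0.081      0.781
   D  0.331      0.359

Drum 1:
Rachford–Rice: g(ψ₁) = Σ zᵢ(Kᵢ−1)/(1+ψ₁(Kᵢ−1)) = 0.
g(0) = ΣzᵢKᵢ − 1 = 0.440 and g(1) = 1 − Σzᵢ/Kᵢ = -0.317, so a root lies in (0, 1).
Newton–Raphson from ψ₁ = 0.43:
  ψ₁ = 0.430: g = 0.1178, g' = -0.611 → ψ₁ = 0.623
  ψ₁ = 0.623: g = -0.0008, g' = -0.638 → ψ₁ = 0.621
Converged at ψ₁ = 0.621.
Drum-1 compositions:
  A: x = 0.170, y = 0.437
  B: x = 0.186, y = 0.292
  C: x = 0.094, y = 0.073
  D: x = 0.550, y = 0.197
Drum-2 feed = drum-1 liquid: z₂ = (0.1704, 0.1857, 0.0938, 0.5501).
Drum 2:
Let ψ₂ = V/F and solve Σ zᵢ(Kᵢ−1)/(1+ψ₂(Kᵢ−1)) = 0.
g(0) = ΣzᵢKᵢ − 1 = 0.700 and g(1) = 1 − Σzᵢ/Kᵢ = -0.081, so a root lies in (0, 1).
Newton–Raphson from ψ₂ = 0.46:
  ψ₂ = 0.460: g = 0.1659, g' = -0.595 → ψ₂ = 0.739
  ψ₂ = 0.739: g = 0.0268, g' = -0.434 → ψ₂ = 0.801
  ψ₂ = 0.801: g = 0.0005, g' = -0.420 → ψ₂ = 0.802
Converged at ψ₂ = 0.802.
  A: x = 0.046, y = 0.201
  B: x = 0.079, y = 0.212
  C: x = 0.074, y = 0.099
  D: x = 0.800, y = 0.488

y_B (drum 2) = 0.212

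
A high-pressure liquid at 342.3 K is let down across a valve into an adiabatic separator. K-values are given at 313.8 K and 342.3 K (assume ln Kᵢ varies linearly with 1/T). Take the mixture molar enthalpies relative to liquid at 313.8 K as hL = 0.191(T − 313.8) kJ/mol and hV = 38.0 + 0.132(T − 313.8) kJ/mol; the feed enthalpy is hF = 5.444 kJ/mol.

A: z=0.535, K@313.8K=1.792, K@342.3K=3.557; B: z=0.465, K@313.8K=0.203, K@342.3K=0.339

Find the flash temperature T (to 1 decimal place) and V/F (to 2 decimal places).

T = 315.3 K, V/F = 0.14

Adiabatic flash: solve Rachford–Rice at each trial T, then check hF = ψ·hV(T) + (1−ψ)·hL(T).
  T = 313.8 K: K = (1.792, 0.203), RR gives ψ = 0.084, H_out = 3.198 kJ/mol
  T = 342.3 K: K = (3.557, 0.339), RR gives ψ = 0.628, H_out = 28.234 kJ/mol
  T = 328.1 K: K = (2.566, 0.266), RR gives ψ = 0.431, H_out = 18.760 kJ/mol
  T = 321.0 K: K = (2.156, 0.233), RR gives ψ = 0.295, H_out = 12.466 kJ/mol
  T = 317.4 K: K = (1.967, 0.218), RR gives ψ = 0.203, H_out = 8.367 kJ/mol
  T = 315.6 K: K = (1.878, 0.210), RR gives ψ = 0.148, H_out = 5.949 kJ/mol
Linear interpolation between T = 313.8 (H_out = 3.198) and T = 315.6 (H_out = 5.949) on hF = 5.444 gives T ≈ 315.3 K, at which ψ = 0.14.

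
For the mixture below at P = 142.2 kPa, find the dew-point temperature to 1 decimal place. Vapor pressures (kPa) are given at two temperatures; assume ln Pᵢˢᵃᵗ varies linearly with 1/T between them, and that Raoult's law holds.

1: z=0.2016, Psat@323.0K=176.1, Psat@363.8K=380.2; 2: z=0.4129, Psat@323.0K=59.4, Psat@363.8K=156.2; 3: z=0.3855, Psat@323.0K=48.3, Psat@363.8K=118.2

Dew-point temperature: Σzᵢ·P/Pᵢˢᵃᵗ(T) = 1. Interpolate ln Pᵢˢᵃᵗ = aᵢ + bᵢ/T.
  T = 323.0 K: ΣzᵢP/Pᵢˢᵃᵗ = 2.2862
  T = 363.8 K: ΣzᵢP/Pᵢˢᵃᵗ = 0.9151
  T = 343.4 K: ΣzᵢP/Pᵢˢᵃᵗ = 1.4071
  T = 353.6 K: ΣzᵢP/Pᵢˢᵃᵗ = 1.1276
  T = 358.7 K: ΣzᵢP/Pᵢˢᵃᵗ = 1.0143
  T = 361.2 K: ΣzᵢP/Pᵢˢᵃᵗ = 0.9640
Interpolating between 358.7 K and 361.2 K gives T ≈ 359.4 K.

T = 359.4 K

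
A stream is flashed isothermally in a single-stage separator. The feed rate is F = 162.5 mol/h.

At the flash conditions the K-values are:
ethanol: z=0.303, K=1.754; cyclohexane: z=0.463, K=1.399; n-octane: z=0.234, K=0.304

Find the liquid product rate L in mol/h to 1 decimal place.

Iterate (Newton) starting at β = 0.5:
  β = 0.500: g = 0.0701, g' = -0.409 → β = 0.672
  β = 0.672: g = -0.0084, g' = -0.521 → β = 0.655
Converged at β = 0.655.
Then V = β·F = 0.6552·162.5 = 106.5 mol/h and L = F − V = 56.0 mol/h.

L = 56.0 mol/h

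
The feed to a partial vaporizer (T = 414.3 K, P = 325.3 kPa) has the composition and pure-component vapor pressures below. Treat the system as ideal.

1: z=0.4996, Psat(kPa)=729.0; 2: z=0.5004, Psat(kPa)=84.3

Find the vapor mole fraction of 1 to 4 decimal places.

y_1 = 0.8377

Raoult's law: Kᵢ = Pᵢˢᵃᵗ/P = Pᵢˢᵃᵗ/325.3.
  K_1 = 729.0/325.3 = 2.241008, K_2 = 84.3/325.3 = 0.259145
Material balance + equilibrium reduce to Σ zᵢ(Kᵢ−1)/(1+β(Kᵢ−1)) = 0.
Check two-phase: ΣzᵢKᵢ = 1.2493 > 1 and Σzᵢ/Kᵢ = 2.1539 > 1, so g(0) = 0.2493 > 0 and g(1) = -1.1539 < 0.
Binary case is linear: z₁(K₁−1)(1+β(K₂−1)) + z₂(K₂−1)(1+β(K₁−1)) = 0
⇒ β = [z₁(K₁−1)+z₂(K₂−1)] / [−(K₁−1)(K₂−1)] = 0.24928/0.91941 = 0.2711
Compositions from xᵢ = zᵢ/(1+β(Kᵢ−1)), yᵢ = Kᵢxᵢ:
  1: x = 0.3738, y = 0.8377
  2: x = 0.6262, y = 0.1623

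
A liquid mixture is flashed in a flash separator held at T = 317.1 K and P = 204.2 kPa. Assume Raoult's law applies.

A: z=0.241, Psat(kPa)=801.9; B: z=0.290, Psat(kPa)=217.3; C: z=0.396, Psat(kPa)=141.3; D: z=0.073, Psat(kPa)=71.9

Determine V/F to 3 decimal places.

V/F = 0.718

Raoult's law: Kᵢ = Pᵢˢᵃᵗ/P = Pᵢˢᵃᵗ/204.2.
  K_A = 801.9/204.2 = 3.92703, K_B = 217.3/204.2 = 1.06415, K_C = 141.3/204.2 = 0.69197, K_D = 71.9/204.2 = 0.35211
Rachford–Rice: g(V/F) = Σ zᵢ(Kᵢ−1)/(1+V/F(Kᵢ−1)) = 0.
Check two-phase: ΣzᵢKᵢ = 1.555 > 1 and Σzᵢ/Kᵢ = 1.113 > 1, so g(0) = 0.555 > 0 and g(1) = -0.113 < 0.
Iterate (Newton) starting at V/F = 0.31:
  V/F = 0.310: g = 0.1940, g' = -0.663 → V/F = 0.603
  V/F = 0.603: g = 0.0457, g' = -0.410 → V/F = 0.714
  V/F = 0.714: g = 0.0017, g' = -0.385 → V/F = 0.718
Converged at V/F = 0.718.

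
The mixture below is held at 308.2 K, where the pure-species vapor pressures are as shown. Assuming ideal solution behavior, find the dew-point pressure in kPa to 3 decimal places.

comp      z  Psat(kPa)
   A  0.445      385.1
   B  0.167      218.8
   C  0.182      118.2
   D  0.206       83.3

At the dew point ψ → 1, so Σzᵢ/Kᵢ = 1 with Kᵢ = Pᵢˢᵃᵗ/P ⇒ 1/P = Σzᵢ/Pᵢˢᵃᵗ.
1/P = 0.445/385.1 + 0.167/218.8 + 0.182/118.2 + 0.206/83.3 = 0.005932 ⇒ P = 168.590 kPa

Pdew = 168.590 kPa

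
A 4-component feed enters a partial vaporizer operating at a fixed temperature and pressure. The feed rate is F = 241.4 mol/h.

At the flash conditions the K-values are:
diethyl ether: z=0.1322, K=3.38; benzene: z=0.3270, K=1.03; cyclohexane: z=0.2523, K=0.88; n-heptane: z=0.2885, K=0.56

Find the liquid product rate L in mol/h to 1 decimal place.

Let ψ = V/F and solve Σ zᵢ(Kᵢ−1)/(1+ψ(Kᵢ−1)) = 0.
Check two-phase: ΣzᵢKᵢ = 1.1672 > 1 and Σzᵢ/Kᵢ = 1.1585 > 1, so g(0) = 0.1672 > 0 and g(1) = -0.1585 < 0.
Newton iteration, ψ⁰ = 0.47:
  ψ = 0.4700: g = -0.03394, g' = -0.2600 → ψ = 0.3395
  ψ = 0.3395: g = 0.00295, g' = -0.3105 → ψ = 0.3490
Converged at ψ = 0.3490.
Then V = ψ·F = 0.3490·241.4 = 84.3 mol/h and L = F − V = 157.1 mol/h.

L = 157.1 mol/h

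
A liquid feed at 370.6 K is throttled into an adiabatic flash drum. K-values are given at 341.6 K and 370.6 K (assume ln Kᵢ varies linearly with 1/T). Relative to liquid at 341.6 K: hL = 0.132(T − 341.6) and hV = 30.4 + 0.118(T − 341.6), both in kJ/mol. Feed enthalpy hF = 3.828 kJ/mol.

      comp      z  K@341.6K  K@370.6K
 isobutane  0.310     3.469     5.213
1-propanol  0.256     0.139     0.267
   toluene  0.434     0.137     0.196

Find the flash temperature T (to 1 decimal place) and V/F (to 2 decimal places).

T = 345.8 K, V/F = 0.11

Adiabatic flash: solve Rachford–Rice at each trial T, then check hF = ψ·hV(T) + (1−ψ)·hL(T).
  T = 341.6 K: K = (3.469, 0.139, 0.137), RR gives ψ = 0.080, H_out = 2.434 kJ/mol
  T = 370.6 K: K = (5.213, 0.267, 0.196), RR gives ψ = 0.235, H_out = 10.867 kJ/mol
  T = 356.1 K: K = (4.288, 0.195, 0.165), RR gives ψ = 0.166, H_out = 6.940 kJ/mol
  T = 348.9 K: K = (3.868, 0.166, 0.151), RR gives ψ = 0.127, H_out = 4.806 kJ/mol
  T = 345.2 K: K = (3.663, 0.152, 0.144), RR gives ψ = 0.104, H_out = 3.635 kJ/mol
  T = 347.0 K: K = (3.762, 0.158, 0.147), RR gives ψ = 0.115, H_out = 4.212 kJ/mol
Linear interpolation between T = 345.2 (H_out = 3.635) and T = 347.0 (H_out = 4.212) on hF = 3.828 gives T ≈ 345.8 K, at which ψ = 0.11.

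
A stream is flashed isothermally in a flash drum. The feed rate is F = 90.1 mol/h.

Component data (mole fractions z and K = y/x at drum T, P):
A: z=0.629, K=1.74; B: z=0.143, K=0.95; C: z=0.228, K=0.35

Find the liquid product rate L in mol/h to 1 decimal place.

Material balance + equilibrium reduce to Σ zᵢ(Kᵢ−1)/(1+β(Kᵢ−1)) = 0.
Check two-phase: ΣzᵢKᵢ = 1.310 > 1 and Σzᵢ/Kᵢ = 1.163 > 1, so g(0) = 0.310 > 0 and g(1) = -0.163 < 0.
Newton–Raphson from β = 0.5:
  β = 0.500: g = 0.1129, g' = -0.395 → β = 0.786
  β = 0.786: g = -0.0159, g' = -0.540 → β = 0.756
  β = 0.756: g = -0.0004, g' = -0.514 → β = 0.755
Converged at β = 0.755.
Then V = β·F = 0.7553·90.1 = 68.1 mol/h and L = F − V = 22.0 mol/h.

L = 22.0 mol/h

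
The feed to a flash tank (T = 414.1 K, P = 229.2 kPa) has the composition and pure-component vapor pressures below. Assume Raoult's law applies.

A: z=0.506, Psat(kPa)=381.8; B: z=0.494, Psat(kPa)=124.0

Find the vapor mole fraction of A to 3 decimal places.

Raoult's law: Kᵢ = Pᵢˢᵃᵗ/P = Pᵢˢᵃᵗ/229.2.
  K_A = 381.8/229.2 = 1.66579, K_B = 124.0/229.2 = 0.54101
Material balance + equilibrium reduce to Σ zᵢ(Kᵢ−1)/(1+V/F(Kᵢ−1)) = 0.
Check two-phase: ΣzᵢKᵢ = 1.110 > 1 and Σzᵢ/Kᵢ = 1.217 > 1, so g(0) = 0.110 > 0 and g(1) = -0.217 < 0.
Binary case is linear: z₁(K₁−1)(1+V/F(K₂−1)) + z₂(K₂−1)(1+V/F(K₁−1)) = 0
⇒ V/F = [z₁(K₁−1)+z₂(K₂−1)] / [−(K₁−1)(K₂−1)] = 0.1102/0.3056 = 0.360
Compositions from xᵢ = zᵢ/(1+V/F(Kᵢ−1)), yᵢ = Kᵢxᵢ:
  A: x = 0.408, y = 0.680
  B: x = 0.592, y = 0.320

y_A = 0.680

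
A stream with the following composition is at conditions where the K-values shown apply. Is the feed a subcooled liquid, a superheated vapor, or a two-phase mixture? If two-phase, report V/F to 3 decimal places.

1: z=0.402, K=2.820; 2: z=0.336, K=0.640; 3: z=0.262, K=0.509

two-phase, V/F = 0.626

ΣzᵢKᵢ = 1.482; Σzᵢ/Kᵢ = 1.182.
Both exceed 1, so a two-phase solution exists.
Let ψ = V/F and solve Σ zᵢ(Kᵢ−1)/(1+ψ(Kᵢ−1)) = 0.
Newton–Raphson from ψ = 0.54:
  ψ = 0.540: g = 0.0438, g' = -0.523 → ψ = 0.624
  ψ = 0.624: g = 0.0012, g' = -0.496 → ψ = 0.626
Converged at ψ = 0.626.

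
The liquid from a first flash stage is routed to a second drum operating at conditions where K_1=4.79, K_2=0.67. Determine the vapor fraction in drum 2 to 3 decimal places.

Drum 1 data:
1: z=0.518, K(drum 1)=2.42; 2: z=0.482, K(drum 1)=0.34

V/F (drum 2) = 0.781

Drum 1:
Let ψ₁ = V/F and solve Σ zᵢ(Kᵢ−1)/(1+ψ₁(Kᵢ−1)) = 0.
Feasibility: ΣzᵢKᵢ = 1.417, Σzᵢ/Kᵢ = 1.632 — both > 1, two phases present.
Newton–Raphson from ψ₁ = 0.69:
  ψ₁ = 0.690: g = -0.2126, g' = -0.974 → ψ₁ = 0.472
  ψ₁ = 0.472: g = -0.0215, g' = -0.817 → ψ₁ = 0.445
Converged at ψ₁ = 0.445.
Drum-1 compositions:
  1: x = 0.317, y = 0.768
  2: x = 0.683, y = 0.232
Drum-2 feed = drum-1 liquid: z₂ = (0.3173, 0.6827).
Drum 2:
Material balance + equilibrium reduce to Σ zᵢ(Kᵢ−1)/(1+ψ₂(Kᵢ−1)) = 0.
Feasibility: ΣzᵢKᵢ = 1.977, Σzᵢ/Kᵢ = 1.085 — both > 1, two phases present.
Newton–Raphson from ψ₂ = 0.33:
  ψ₂ = 0.330: g = 0.2815, g' = -0.993 → ψ₂ = 0.613
  ψ₂ = 0.613: g = 0.0793, g' = -0.529 → ψ₂ = 0.763
  ψ₂ = 0.763: g = 0.0078, g' = -0.434 → ψ₂ = 0.781
Converged at ψ₂ = 0.781.
  1: x = 0.080, y = 0.384
  2: x = 0.920, y = 0.616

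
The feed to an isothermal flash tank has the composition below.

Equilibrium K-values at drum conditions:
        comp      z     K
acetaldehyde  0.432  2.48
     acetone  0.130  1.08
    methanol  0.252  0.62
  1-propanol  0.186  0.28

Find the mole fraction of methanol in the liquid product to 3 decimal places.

x_methanol = 0.324

Rachford–Rice: g(V/F) = Σ zᵢ(Kᵢ−1)/(1+V/F(Kᵢ−1)) = 0.
Feasibility: ΣzᵢKᵢ = 1.420, Σzᵢ/Kᵢ = 1.365 — both > 1, two phases present.
Iterate (Newton) starting at V/F = 0.5:
  V/F = 0.500: g = 0.0500, g' = -0.604 → V/F = 0.583
  V/F = 0.583: g = -0.0005, g' = -0.620 → V/F = 0.582
Converged at V/F = 0.582.
Compositions from xᵢ = zᵢ/(1+V/F(Kᵢ−1)), yᵢ = Kᵢxᵢ:
  acetaldehyde: x = 0.232, y = 0.576
  acetone: x = 0.124, y = 0.134
  methanol: x = 0.324, y = 0.201
  1-propanol: x = 0.320, y = 0.090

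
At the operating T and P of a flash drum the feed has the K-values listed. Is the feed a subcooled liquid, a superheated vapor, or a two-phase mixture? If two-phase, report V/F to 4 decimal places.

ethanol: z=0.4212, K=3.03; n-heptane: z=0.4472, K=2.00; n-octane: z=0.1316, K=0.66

superheated vapor

ΣzᵢKᵢ = 2.2575; Σzᵢ/Kᵢ = 0.5620.
Since Σzᵢ/Kᵢ < 1 the mixture is above its dew point — single vapor phase.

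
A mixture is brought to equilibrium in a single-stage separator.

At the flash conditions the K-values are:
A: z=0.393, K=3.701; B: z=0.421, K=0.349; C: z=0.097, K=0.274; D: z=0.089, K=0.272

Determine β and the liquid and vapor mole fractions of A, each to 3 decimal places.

Rachford–Rice: g(β) = Σ zᵢ(Kᵢ−1)/(1+β(Kᵢ−1)) = 0.
g(0) = ΣzᵢKᵢ − 1 = 0.652 and g(1) = 1 − Σzᵢ/Kᵢ = -0.994, so a root lies in (0, 1).
Newton iteration, β⁰ = 0.5:
  β = 0.500: g = -0.1672, g' = -1.154 → β = 0.355
  β = 0.355: g = 0.0031, g' = -1.227 → β = 0.358
Converged at β = 0.358.
Compositions from xᵢ = zᵢ/(1+β(Kᵢ−1)), yᵢ = Kᵢxᵢ:
  A: x = 0.200, y = 0.740
  B: x = 0.549, y = 0.192
  C: x = 0.131, y = 0.036
  D: x = 0.120, y = 0.033

β = 0.358, x_A = 0.200, y_A = 0.740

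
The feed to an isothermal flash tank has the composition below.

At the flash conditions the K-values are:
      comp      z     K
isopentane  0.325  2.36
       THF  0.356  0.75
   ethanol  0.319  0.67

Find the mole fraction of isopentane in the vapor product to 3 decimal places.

y_isopentane = 0.414

Rachford–Rice: g(V/F) = Σ zᵢ(Kᵢ−1)/(1+V/F(Kᵢ−1)) = 0.
Check two-phase: ΣzᵢKᵢ = 1.248 > 1 and Σzᵢ/Kᵢ = 1.088 > 1, so g(0) = 0.248 > 0 and g(1) = -0.088 < 0.
Newton iteration, V/F⁰ = 0.5:
  V/F = 0.500: g = 0.0353, g' = -0.292 → V/F = 0.621
  V/F = 0.621: g = 0.0019, g' = -0.263 → V/F = 0.628
Converged at V/F = 0.628.
Compositions from xᵢ = zᵢ/(1+V/F(Kᵢ−1)), yᵢ = Kᵢxᵢ:
  isopentane: x = 0.175, y = 0.414
  THF: x = 0.422, y = 0.317
  ethanol: x = 0.402, y = 0.270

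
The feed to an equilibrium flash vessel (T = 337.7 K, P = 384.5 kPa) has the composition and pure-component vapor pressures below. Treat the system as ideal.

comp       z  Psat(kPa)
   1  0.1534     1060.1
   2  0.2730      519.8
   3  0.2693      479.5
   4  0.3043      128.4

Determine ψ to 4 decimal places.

ψ = 0.4584

Raoult's law: Kᵢ = Pᵢˢᵃᵗ/P = Pᵢˢᵃᵗ/384.5.
  K_1 = 1060.1/384.5 = 2.757087, K_2 = 519.8/384.5 = 1.351886, K_3 = 479.5/384.5 = 1.247074, K_4 = 128.4/384.5 = 0.333940
Let ψ = V/F and solve Σ zᵢ(Kᵢ−1)/(1+ψ(Kᵢ−1)) = 0.
Feasibility: ΣzᵢKᵢ = 1.2295, Σzᵢ/Kᵢ = 1.3848 — both > 1, two phases present.
Iterate (Newton) starting at ψ = 0.51:
  ψ = 0.5100: g = -0.02426, g' = -0.4786 → ψ = 0.4593
  ψ = 0.4593: g = -0.00041, g' = -0.4636 → ψ = 0.4584
Converged at ψ = 0.4584.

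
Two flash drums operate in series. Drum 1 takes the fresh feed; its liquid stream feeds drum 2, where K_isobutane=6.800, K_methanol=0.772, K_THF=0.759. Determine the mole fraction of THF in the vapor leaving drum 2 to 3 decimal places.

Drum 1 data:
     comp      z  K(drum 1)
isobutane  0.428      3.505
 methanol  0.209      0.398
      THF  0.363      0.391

Drum 1:
Let ψ₁ = V/F and solve Σ zᵢ(Kᵢ−1)/(1+ψ₁(Kᵢ−1)) = 0.
Feasibility: ΣzᵢKᵢ = 1.725, Σzᵢ/Kᵢ = 1.576 — both > 1, two phases present.
Newton iteration, ψ₁⁰ = 0.5:
  ψ₁ = 0.500: g = -0.0219, g' = -0.963 → ψ₁ = 0.477
Converged at ψ₁ = 0.477.
Drum-1 compositions:
  isobutane: x = 0.195, y = 0.683
  methanol: x = 0.293, y = 0.117
  THF: x = 0.512, y = 0.200
Drum-2 feed = drum-1 liquid: z₂ = (0.1949, 0.2933, 0.5118).
Drum 2:
Newton iteration, ψ₂⁰ = 0.34:
  ψ₂ = 0.340: g = 0.1735, g' = -0.796 → ψ₂ = 0.558
  ψ₂ = 0.558: g = 0.0477, g' = -0.425 → ψ₂ = 0.670
  ψ₂ = 0.670: g = 0.0052, g' = -0.338 → ψ₂ = 0.686
Converged at ψ₂ = 0.686.
  isobutane: x = 0.039, y = 0.266
  methanol: x = 0.348, y = 0.268
  THF: x = 0.613, y = 0.465

y_THF (drum 2) = 0.465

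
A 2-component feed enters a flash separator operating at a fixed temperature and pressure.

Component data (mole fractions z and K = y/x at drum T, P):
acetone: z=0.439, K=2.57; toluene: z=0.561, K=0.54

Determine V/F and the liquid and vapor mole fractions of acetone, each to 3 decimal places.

Newton–Raphson from V/F = 0.43:
  V/F = 0.430: g = 0.0898, g' = -0.570 → V/F = 0.587
  V/F = 0.587: g = 0.0049, g' = -0.516 → V/F = 0.597
Converged at V/F = 0.597.
Compositions from xᵢ = zᵢ/(1+V/F(Kᵢ−1)), yᵢ = Kᵢxᵢ:
  acetone: x = 0.227, y = 0.582
  toluene: x = 0.773, y = 0.418

V/F = 0.597, x_acetone = 0.227, y_acetone = 0.582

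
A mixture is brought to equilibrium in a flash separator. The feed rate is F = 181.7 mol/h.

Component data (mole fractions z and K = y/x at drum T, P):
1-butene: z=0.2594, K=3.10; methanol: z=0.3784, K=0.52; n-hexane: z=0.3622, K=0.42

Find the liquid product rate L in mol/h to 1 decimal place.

Newton iteration, V/F⁰ = 0.42:
  V/F = 0.4200: g = -0.21578, g' = -0.6727 → V/F = 0.0992
  V/F = 0.0992: g = 0.03717, g' = -1.0167 → V/F = 0.1358
  V/F = 0.1358: g = 0.00153, g' = -0.9359 → V/F = 0.1374
Converged at V/F = 0.1374.
Then V = V/F·F = 0.1374·181.7 = 25.0 mol/h and L = F − V = 156.7 mol/h.

L = 156.7 mol/h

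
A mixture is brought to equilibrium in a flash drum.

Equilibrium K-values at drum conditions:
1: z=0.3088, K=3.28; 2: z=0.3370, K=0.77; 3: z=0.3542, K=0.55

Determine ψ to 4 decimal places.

Material balance + equilibrium reduce to Σ zᵢ(Kᵢ−1)/(1+ψ(Kᵢ−1)) = 0.
Feasibility: ΣzᵢKᵢ = 1.4672, Σzᵢ/Kᵢ = 1.1758 — both > 1, two phases present.
Newton iteration, ψ⁰ = 0.5:
  ψ = 0.5000: g = 0.03576, g' = -0.4927 → ψ = 0.5726
  ψ = 0.5726: g = 0.00141, g' = -0.4558 → ψ = 0.5757
Converged at ψ = 0.5757.

ψ = 0.5757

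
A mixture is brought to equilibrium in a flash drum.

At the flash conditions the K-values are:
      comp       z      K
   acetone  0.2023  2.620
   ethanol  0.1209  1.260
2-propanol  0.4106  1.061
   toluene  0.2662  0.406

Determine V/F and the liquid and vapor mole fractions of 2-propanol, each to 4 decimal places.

Iterate (Newton) starting at V/F = 0.5:
  V/F = 0.5000: g = 0.00826, g' = -0.3599 → V/F = 0.5230
  V/F = 0.5230: g = -0.00001, g' = -0.3610 → V/F = 0.5229
Converged at V/F = 0.5229.
Compositions from xᵢ = zᵢ/(1+V/F(Kᵢ−1)), yᵢ = Kᵢxᵢ:
  acetone: x = 0.1095, y = 0.2869
  ethanol: x = 0.1064, y = 0.1341
  2-propanol: x = 0.3979, y = 0.4222
  toluene: x = 0.3861, y = 0.1568

V/F = 0.5229, x_2-propanol = 0.3979, y_2-propanol = 0.4222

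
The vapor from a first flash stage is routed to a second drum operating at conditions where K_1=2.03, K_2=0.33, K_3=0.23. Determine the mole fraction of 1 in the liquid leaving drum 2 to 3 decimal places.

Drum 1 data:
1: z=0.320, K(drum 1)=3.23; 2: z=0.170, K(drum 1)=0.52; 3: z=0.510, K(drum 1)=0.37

x_1 (drum 2) = 0.418

Drum 1:
Newton–Raphson from ψ₁ = 0.5:
  ψ₁ = 0.500: g = -0.2390, g' = -0.855 → ψ₁ = 0.220
  ψ₁ = 0.220: g = 0.0141, g' = -1.037 → ψ₁ = 0.234
Converged at ψ₁ = 0.234.
Drum-1 compositions:
  1: x = 0.210, y = 0.679
  2: x = 0.192, y = 0.100
  3: x = 0.598, y = 0.221
Drum-2 feed = drum-1 vapor: z₂ = (0.6791, 0.0996, 0.2213).
Drum 2:
Material balance + equilibrium reduce to Σ zᵢ(Kᵢ−1)/(1+ψ₂(Kᵢ−1)) = 0.
g(0) = ΣzᵢKᵢ − 1 = 0.462 and g(1) = 1 − Σzᵢ/Kᵢ = -0.599, so a root lies in (0, 1).
Newton iteration, ψ₂⁰ = 0.64:
  ψ₂ = 0.640: g = -0.0313, g' = -0.909 → ψ₂ = 0.606
  ψ₂ = 0.606: g = -0.0009, g' = -0.861 → ψ₂ = 0.605
Converged at ψ₂ = 0.605.
  1: x = 0.418, y = 0.850
  2: x = 0.167, y = 0.055
  3: x = 0.414, y = 0.095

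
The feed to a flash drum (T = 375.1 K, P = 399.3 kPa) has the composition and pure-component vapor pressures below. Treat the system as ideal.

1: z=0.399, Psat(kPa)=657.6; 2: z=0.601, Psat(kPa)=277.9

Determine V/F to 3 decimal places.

V/F = 0.383

Raoult's law: Kᵢ = Pᵢˢᵃᵗ/P = Pᵢˢᵃᵗ/399.3.
  K_1 = 657.6/399.3 = 1.64688, K_2 = 277.9/399.3 = 0.69597
Material balance + equilibrium reduce to Σ zᵢ(Kᵢ−1)/(1+V/F(Kᵢ−1)) = 0.
Feasibility: ΣzᵢKᵢ = 1.075, Σzᵢ/Kᵢ = 1.106 — both > 1, two phases present.
Binary case is linear: z₁(K₁−1)(1+V/F(K₂−1)) + z₂(K₂−1)(1+V/F(K₁−1)) = 0
⇒ V/F = [z₁(K₁−1)+z₂(K₂−1)] / [−(K₁−1)(K₂−1)] = 0.0754/0.1967 = 0.383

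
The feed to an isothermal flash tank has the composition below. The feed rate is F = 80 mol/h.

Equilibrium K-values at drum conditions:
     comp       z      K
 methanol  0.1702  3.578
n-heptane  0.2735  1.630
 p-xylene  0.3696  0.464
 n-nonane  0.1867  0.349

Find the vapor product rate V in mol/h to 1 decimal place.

Let ψ = V/F and solve Σ zᵢ(Kᵢ−1)/(1+ψ(Kᵢ−1)) = 0.
Feasibility: ΣzᵢKᵢ = 1.2914, Σzᵢ/Kᵢ = 1.5469 — both > 1, two phases present.
Iterate (Newton) starting at ψ = 0.31:
  ψ = 0.3100: g = -0.00183, g' = -0.7023 → ψ = 0.3074
Converged at ψ = 0.3074.
Then V = ψ·F = 0.3074·80 = 24.6 mol/h and L = F − V = 55.4 mol/h.

V = 24.6 mol/h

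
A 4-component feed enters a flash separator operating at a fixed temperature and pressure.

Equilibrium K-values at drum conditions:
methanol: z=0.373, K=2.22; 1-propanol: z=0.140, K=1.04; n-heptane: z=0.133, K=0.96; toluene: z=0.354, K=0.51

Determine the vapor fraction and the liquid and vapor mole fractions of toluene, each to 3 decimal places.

Let ψ = V/F and solve Σ zᵢ(Kᵢ−1)/(1+ψ(Kᵢ−1)) = 0.
Feasibility: ΣzᵢKᵢ = 1.282, Σzᵢ/Kᵢ = 1.135 — both > 1, two phases present.
Iterate (Newton) starting at ψ = 0.5:
  ψ = 0.500: g = 0.0530, g' = -0.364 → ψ = 0.646
  ψ = 0.646: g = 0.0008, g' = -0.356 → ψ = 0.648
Converged at ψ = 0.648.
Compositions from xᵢ = zᵢ/(1+ψ(Kᵢ−1)), yᵢ = Kᵢxᵢ:
  methanol: x = 0.208, y = 0.462
  1-propanol: x = 0.136, y = 0.142
  n-heptane: x = 0.137, y = 0.131
  toluene: x = 0.519, y = 0.265

ψ = 0.648, x_toluene = 0.519, y_toluene = 0.265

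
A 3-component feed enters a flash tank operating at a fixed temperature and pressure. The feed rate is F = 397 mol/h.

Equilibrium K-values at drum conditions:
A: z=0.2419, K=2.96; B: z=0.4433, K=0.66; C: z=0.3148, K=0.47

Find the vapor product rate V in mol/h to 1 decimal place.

V = 74.7 mol/h

Newton–Raphson from V/F = 0.7:
  V/F = 0.7000: g = -0.26317, g' = -0.4769 → V/F = 0.1482
  V/F = 0.1482: g = 0.02762, g' = -0.7190 → V/F = 0.1866
  V/F = 0.1866: g = 0.00106, g' = -0.6655 → V/F = 0.1882
Converged at V/F = 0.1882.
Then V = V/F·F = 0.1882·397 = 74.7 mol/h and L = F − V = 322.3 mol/h.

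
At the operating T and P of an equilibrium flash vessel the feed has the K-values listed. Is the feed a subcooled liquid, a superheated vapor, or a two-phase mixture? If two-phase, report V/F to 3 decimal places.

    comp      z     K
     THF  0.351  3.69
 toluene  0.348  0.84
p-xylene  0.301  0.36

two-phase, V/F = 0.581

ΣzᵢKᵢ = 1.696; Σzᵢ/Kᵢ = 1.346.
Both exceed 1, so a two-phase solution exists.
Let ψ = V/F and solve Σ zᵢ(Kᵢ−1)/(1+ψ(Kᵢ−1)) = 0.
Newton iteration, ψ⁰ = 0.5:
  ψ = 0.500: g = 0.0588, g' = -0.739 → ψ = 0.580
  ψ = 0.580: g = 0.0013, g' = -0.710 → ψ = 0.581
Converged at ψ = 0.581.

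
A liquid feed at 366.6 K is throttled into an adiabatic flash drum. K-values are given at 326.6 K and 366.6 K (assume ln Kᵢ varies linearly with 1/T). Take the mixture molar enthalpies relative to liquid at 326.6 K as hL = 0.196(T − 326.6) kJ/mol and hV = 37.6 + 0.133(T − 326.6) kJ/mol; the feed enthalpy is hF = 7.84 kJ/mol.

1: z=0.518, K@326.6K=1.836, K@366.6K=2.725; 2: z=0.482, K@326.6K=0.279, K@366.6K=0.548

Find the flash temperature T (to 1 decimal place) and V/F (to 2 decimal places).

T = 329.4 K, V/F = 0.19

Adiabatic flash: solve Rachford–Rice at each trial T, then check hF = ψ·hV(T) + (1−ψ)·hL(T).
  T = 326.6 K: K = (1.836, 0.279), RR gives ψ = 0.142, H_out = 5.335 kJ/mol
  T = 366.6 K: K = (2.725, 0.548), RR gives ψ = 0.867, H_out = 38.240 kJ/mol
  T = 346.6 K: K = (2.262, 0.399), RR gives ψ = 0.480, H_out = 21.351 kJ/mol
  T = 336.6 K: K = (2.044, 0.335), RR gives ψ = 0.318, H_out = 13.709 kJ/mol
  T = 331.6 K: K = (1.939, 0.306), RR gives ψ = 0.233, H_out = 9.681 kJ/mol
  T = 329.1 K: K = (1.887, 0.292), RR gives ψ = 0.189, H_out = 7.558 kJ/mol
  T = 330.4 K: K = (1.914, 0.300), RR gives ψ = 0.212, H_out = 8.673 kJ/mol
Linear interpolation between T = 329.1 (H_out = 7.558) and T = 330.4 (H_out = 8.673) on hF = 7.84 gives T ≈ 329.4 K, at which ψ = 0.19.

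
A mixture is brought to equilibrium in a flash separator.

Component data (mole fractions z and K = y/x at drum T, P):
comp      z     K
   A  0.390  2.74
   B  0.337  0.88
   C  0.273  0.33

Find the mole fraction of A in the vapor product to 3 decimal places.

y_A = 0.535

Material balance + equilibrium reduce to Σ zᵢ(Kᵢ−1)/(1+β(Kᵢ−1)) = 0.
g(0) = ΣzᵢKᵢ − 1 = 0.455 and g(1) = 1 − Σzᵢ/Kᵢ = -0.353, so a root lies in (0, 1).
Newton–Raphson from β = 0.52:
  β = 0.520: g = 0.0324, g' = -0.620 → β = 0.572
Converged at β = 0.572.
Compositions from xᵢ = zᵢ/(1+β(Kᵢ−1)), yᵢ = Kᵢxᵢ:
  A: x = 0.195, y = 0.535
  B: x = 0.362, y = 0.318
  C: x = 0.443, y = 0.146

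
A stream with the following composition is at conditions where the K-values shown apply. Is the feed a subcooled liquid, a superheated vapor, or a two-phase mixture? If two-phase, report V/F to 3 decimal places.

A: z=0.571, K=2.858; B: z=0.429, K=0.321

two-phase, V/F = 0.610

ΣzᵢKᵢ = 1.770; Σzᵢ/Kᵢ = 1.536.
Both exceed 1, so a two-phase solution exists.
Material balance + equilibrium reduce to Σ zᵢ(Kᵢ−1)/(1+ψ(Kᵢ−1)) = 0.
Binary case is linear: z₁(K₁−1)(1+ψ(K₂−1)) + z₂(K₂−1)(1+ψ(K₁−1)) = 0
⇒ ψ = [z₁(K₁−1)+z₂(K₂−1)] / [−(K₁−1)(K₂−1)] = 0.7696/1.2616 = 0.610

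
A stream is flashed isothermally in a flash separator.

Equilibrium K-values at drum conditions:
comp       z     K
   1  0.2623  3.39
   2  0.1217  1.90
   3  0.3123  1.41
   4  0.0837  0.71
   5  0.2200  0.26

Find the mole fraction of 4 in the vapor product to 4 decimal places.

Material balance + equilibrium reduce to Σ zᵢ(Kᵢ−1)/(1+ψ(Kᵢ−1)) = 0.
Feasibility: ΣzᵢKᵢ = 1.6774, Σzᵢ/Kᵢ = 1.3270 — both > 1, two phases present.
Newton iteration, ψ⁰ = 0.38:
  ψ = 0.3800: g = 0.26716, g' = -0.7476 → ψ = 0.7374
  ψ = 0.7374: g = 0.00191, g' = -0.8579 → ψ = 0.7396
Converged at ψ = 0.7396.
Compositions from xᵢ = zᵢ/(1+ψ(Kᵢ−1)), yᵢ = Kᵢxᵢ:
  1: x = 0.0948, y = 0.3213
  2: x = 0.0731, y = 0.1388
  3: x = 0.2396, y = 0.3379
  4: x = 0.1066, y = 0.0757
  5: x = 0.4860, y = 0.1264

y_4 = 0.0757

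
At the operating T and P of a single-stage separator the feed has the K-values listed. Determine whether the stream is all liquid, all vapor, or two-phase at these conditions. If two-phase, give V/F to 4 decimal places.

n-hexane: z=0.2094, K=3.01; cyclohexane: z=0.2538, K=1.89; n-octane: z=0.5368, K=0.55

two-phase, V/F = 0.6155

ΣzᵢKᵢ = 1.4052; Σzᵢ/Kᵢ = 1.1799.
Both exceed 1, so a two-phase solution exists.
Material balance + equilibrium reduce to Σ zᵢ(Kᵢ−1)/(1+ψ(Kᵢ−1)) = 0.
Iterate (Newton) starting at ψ = 0.59:
  ψ = 0.5900: g = 0.01178, g' = -0.4650 → ψ = 0.6153
  ψ = 0.6153: g = 0.00005, g' = -0.4609 → ψ = 0.6155
Converged at ψ = 0.6155.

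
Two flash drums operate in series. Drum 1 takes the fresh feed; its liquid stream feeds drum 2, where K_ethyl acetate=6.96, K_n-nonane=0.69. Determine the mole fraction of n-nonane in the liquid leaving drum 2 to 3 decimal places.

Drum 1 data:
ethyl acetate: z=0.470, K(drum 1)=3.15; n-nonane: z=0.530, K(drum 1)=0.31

Drum 1:
Newton–Raphson from ψ₁ = 0.5:
  ψ₁ = 0.500: g = -0.0713, g' = -1.093 → ψ₁ = 0.435
Converged at ψ₁ = 0.435.
Drum-1 compositions:
  ethyl acetate: x = 0.243, y = 0.765
  n-nonane: x = 0.757, y = 0.235
Drum-2 feed = drum-1 liquid: z₂ = (0.2430, 0.7570).
Drum 2:
Rachford–Rice: g(ψ₂) = Σ zᵢ(Kᵢ−1)/(1+ψ₂(Kᵢ−1)) = 0.
Check two-phase: ΣzᵢKᵢ = 2.213 > 1 and Σzᵢ/Kᵢ = 1.132 > 1, so g(0) = 1.213 > 0 and g(1) = -0.132 < 0.
Binary case is linear: z₁(K₁−1)(1+ψ₂(K₂−1)) + z₂(K₂−1)(1+ψ₂(K₁−1)) = 0
⇒ ψ₂ = [z₁(K₁−1)+z₂(K₂−1)] / [−(K₁−1)(K₂−1)] = 1.2133/1.8476 = 0.657
  ethyl acetate: x = 0.049, y = 0.344
  n-nonane: x = 0.951, y = 0.656

x_n-nonane (drum 2) = 0.951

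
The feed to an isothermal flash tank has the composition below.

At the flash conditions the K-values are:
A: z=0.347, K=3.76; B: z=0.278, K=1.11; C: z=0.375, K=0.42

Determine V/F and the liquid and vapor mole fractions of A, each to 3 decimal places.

V/F = 0.683, x_A = 0.120, y_A = 0.452

Material balance + equilibrium reduce to Σ zᵢ(Kᵢ−1)/(1+V/F(Kᵢ−1)) = 0.
Feasibility: ΣzᵢKᵢ = 1.771, Σzᵢ/Kᵢ = 1.236 — both > 1, two phases present.
Iterate (Newton) starting at V/F = 0.36:
  V/F = 0.360: g = 0.2349, g' = -0.870 → V/F = 0.630
  V/F = 0.630: g = 0.0355, g' = -0.669 → V/F = 0.683
Converged at V/F = 0.683.
Compositions from xᵢ = zᵢ/(1+V/F(Kᵢ−1)), yᵢ = Kᵢxᵢ:
  A: x = 0.120, y = 0.452
  B: x = 0.259, y = 0.287
  C: x = 0.621, y = 0.261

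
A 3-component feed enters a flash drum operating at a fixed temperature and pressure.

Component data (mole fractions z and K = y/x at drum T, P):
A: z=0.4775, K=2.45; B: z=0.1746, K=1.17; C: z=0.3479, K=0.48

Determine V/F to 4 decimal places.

Iterate (Newton) starting at V/F = 0.44:
  V/F = 0.4400: g = 0.21573, g' = -0.5367 → V/F = 0.8419
  V/F = 0.8419: g = 0.01594, g' = -0.5051 → V/F = 0.8735
  V/F = 0.8735: g = -0.00015, g' = -0.5151 → V/F = 0.8732
Converged at V/F = 0.8732.

V/F = 0.8732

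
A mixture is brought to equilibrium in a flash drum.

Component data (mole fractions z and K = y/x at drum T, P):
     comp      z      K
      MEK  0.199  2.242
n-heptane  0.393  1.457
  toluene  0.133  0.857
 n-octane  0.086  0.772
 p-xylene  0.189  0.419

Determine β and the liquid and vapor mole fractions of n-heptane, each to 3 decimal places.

Iterate (Newton) starting at β = 0.5:
  β = 0.500: g = 0.1013, g' = -0.307 → β = 0.830
  β = 0.830: g = -0.0060, g' = -0.366 → β = 0.814
Converged at β = 0.814.
Compositions from xᵢ = zᵢ/(1+β(Kᵢ−1)), yᵢ = Kᵢxᵢ:
  MEK: x = 0.099, y = 0.222
  n-heptane: x = 0.286, y = 0.417
  toluene: x = 0.151, y = 0.129
  n-octane: x = 0.106, y = 0.082
  p-xylene: x = 0.358, y = 0.150

β = 0.814, x_n-heptane = 0.286, y_n-heptane = 0.417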